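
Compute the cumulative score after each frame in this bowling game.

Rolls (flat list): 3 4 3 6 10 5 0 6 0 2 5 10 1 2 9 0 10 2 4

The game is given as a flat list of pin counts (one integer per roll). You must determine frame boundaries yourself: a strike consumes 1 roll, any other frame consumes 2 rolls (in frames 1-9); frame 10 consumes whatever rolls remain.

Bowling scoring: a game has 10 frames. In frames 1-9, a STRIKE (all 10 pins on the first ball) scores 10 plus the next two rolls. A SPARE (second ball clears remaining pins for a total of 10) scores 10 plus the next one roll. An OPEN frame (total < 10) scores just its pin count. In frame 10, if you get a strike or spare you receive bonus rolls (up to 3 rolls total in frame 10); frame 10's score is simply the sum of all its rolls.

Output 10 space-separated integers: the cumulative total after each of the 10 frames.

Answer: 7 16 31 36 42 49 62 65 74 90

Derivation:
Frame 1: OPEN (3+4=7). Cumulative: 7
Frame 2: OPEN (3+6=9). Cumulative: 16
Frame 3: STRIKE. 10 + next two rolls (5+0) = 15. Cumulative: 31
Frame 4: OPEN (5+0=5). Cumulative: 36
Frame 5: OPEN (6+0=6). Cumulative: 42
Frame 6: OPEN (2+5=7). Cumulative: 49
Frame 7: STRIKE. 10 + next two rolls (1+2) = 13. Cumulative: 62
Frame 8: OPEN (1+2=3). Cumulative: 65
Frame 9: OPEN (9+0=9). Cumulative: 74
Frame 10: STRIKE. Sum of all frame-10 rolls (10+2+4) = 16. Cumulative: 90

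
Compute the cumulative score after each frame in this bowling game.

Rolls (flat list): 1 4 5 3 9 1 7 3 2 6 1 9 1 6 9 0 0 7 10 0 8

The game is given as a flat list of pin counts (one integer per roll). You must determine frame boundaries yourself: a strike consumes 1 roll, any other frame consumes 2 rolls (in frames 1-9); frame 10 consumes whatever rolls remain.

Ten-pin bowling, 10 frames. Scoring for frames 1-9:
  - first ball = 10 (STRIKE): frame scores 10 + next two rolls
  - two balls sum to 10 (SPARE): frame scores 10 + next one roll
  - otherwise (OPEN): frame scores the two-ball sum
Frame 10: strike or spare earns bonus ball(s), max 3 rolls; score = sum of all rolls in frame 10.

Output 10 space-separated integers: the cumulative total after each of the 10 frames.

Frame 1: OPEN (1+4=5). Cumulative: 5
Frame 2: OPEN (5+3=8). Cumulative: 13
Frame 3: SPARE (9+1=10). 10 + next roll (7) = 17. Cumulative: 30
Frame 4: SPARE (7+3=10). 10 + next roll (2) = 12. Cumulative: 42
Frame 5: OPEN (2+6=8). Cumulative: 50
Frame 6: SPARE (1+9=10). 10 + next roll (1) = 11. Cumulative: 61
Frame 7: OPEN (1+6=7). Cumulative: 68
Frame 8: OPEN (9+0=9). Cumulative: 77
Frame 9: OPEN (0+7=7). Cumulative: 84
Frame 10: STRIKE. Sum of all frame-10 rolls (10+0+8) = 18. Cumulative: 102

Answer: 5 13 30 42 50 61 68 77 84 102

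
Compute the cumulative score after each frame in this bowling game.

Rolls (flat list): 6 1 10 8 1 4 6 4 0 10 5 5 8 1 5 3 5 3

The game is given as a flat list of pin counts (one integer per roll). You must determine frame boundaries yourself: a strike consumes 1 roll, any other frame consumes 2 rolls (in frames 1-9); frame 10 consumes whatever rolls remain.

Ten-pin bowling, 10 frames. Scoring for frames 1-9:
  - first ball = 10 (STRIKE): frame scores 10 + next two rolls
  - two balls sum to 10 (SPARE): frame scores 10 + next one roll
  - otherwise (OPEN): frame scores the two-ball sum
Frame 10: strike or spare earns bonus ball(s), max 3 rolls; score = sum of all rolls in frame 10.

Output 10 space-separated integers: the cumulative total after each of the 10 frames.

Answer: 7 26 35 49 53 73 91 100 108 116

Derivation:
Frame 1: OPEN (6+1=7). Cumulative: 7
Frame 2: STRIKE. 10 + next two rolls (8+1) = 19. Cumulative: 26
Frame 3: OPEN (8+1=9). Cumulative: 35
Frame 4: SPARE (4+6=10). 10 + next roll (4) = 14. Cumulative: 49
Frame 5: OPEN (4+0=4). Cumulative: 53
Frame 6: STRIKE. 10 + next two rolls (5+5) = 20. Cumulative: 73
Frame 7: SPARE (5+5=10). 10 + next roll (8) = 18. Cumulative: 91
Frame 8: OPEN (8+1=9). Cumulative: 100
Frame 9: OPEN (5+3=8). Cumulative: 108
Frame 10: OPEN. Sum of all frame-10 rolls (5+3) = 8. Cumulative: 116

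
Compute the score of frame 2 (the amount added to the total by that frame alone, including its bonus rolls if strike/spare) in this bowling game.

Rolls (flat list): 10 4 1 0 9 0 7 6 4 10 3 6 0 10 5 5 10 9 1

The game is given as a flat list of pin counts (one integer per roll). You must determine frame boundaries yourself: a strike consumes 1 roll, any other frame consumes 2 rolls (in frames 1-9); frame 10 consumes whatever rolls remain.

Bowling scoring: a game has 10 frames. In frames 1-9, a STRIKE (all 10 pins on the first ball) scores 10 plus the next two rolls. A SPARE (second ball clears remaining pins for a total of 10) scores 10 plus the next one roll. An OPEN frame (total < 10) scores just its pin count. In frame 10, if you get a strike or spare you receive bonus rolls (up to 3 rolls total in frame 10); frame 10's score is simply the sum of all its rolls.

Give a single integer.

Frame 1: STRIKE. 10 + next two rolls (4+1) = 15. Cumulative: 15
Frame 2: OPEN (4+1=5). Cumulative: 20
Frame 3: OPEN (0+9=9). Cumulative: 29
Frame 4: OPEN (0+7=7). Cumulative: 36

Answer: 5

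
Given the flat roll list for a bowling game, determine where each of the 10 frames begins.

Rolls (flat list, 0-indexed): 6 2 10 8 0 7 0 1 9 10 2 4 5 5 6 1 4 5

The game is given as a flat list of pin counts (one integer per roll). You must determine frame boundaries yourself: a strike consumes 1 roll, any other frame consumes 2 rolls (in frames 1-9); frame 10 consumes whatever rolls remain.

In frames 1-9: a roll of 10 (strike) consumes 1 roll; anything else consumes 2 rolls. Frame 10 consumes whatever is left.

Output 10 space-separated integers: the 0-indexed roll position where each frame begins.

Answer: 0 2 3 5 7 9 10 12 14 16

Derivation:
Frame 1 starts at roll index 0: rolls=6,2 (sum=8), consumes 2 rolls
Frame 2 starts at roll index 2: roll=10 (strike), consumes 1 roll
Frame 3 starts at roll index 3: rolls=8,0 (sum=8), consumes 2 rolls
Frame 4 starts at roll index 5: rolls=7,0 (sum=7), consumes 2 rolls
Frame 5 starts at roll index 7: rolls=1,9 (sum=10), consumes 2 rolls
Frame 6 starts at roll index 9: roll=10 (strike), consumes 1 roll
Frame 7 starts at roll index 10: rolls=2,4 (sum=6), consumes 2 rolls
Frame 8 starts at roll index 12: rolls=5,5 (sum=10), consumes 2 rolls
Frame 9 starts at roll index 14: rolls=6,1 (sum=7), consumes 2 rolls
Frame 10 starts at roll index 16: 2 remaining rolls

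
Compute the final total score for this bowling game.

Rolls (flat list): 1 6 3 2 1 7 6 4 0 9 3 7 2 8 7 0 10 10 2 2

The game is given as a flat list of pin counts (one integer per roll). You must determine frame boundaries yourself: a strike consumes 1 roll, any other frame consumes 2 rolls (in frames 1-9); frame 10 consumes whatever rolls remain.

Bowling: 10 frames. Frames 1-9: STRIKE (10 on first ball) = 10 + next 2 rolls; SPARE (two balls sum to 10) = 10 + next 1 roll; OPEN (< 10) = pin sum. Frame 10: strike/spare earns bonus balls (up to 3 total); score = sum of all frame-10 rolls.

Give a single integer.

Frame 1: OPEN (1+6=7). Cumulative: 7
Frame 2: OPEN (3+2=5). Cumulative: 12
Frame 3: OPEN (1+7=8). Cumulative: 20
Frame 4: SPARE (6+4=10). 10 + next roll (0) = 10. Cumulative: 30
Frame 5: OPEN (0+9=9). Cumulative: 39
Frame 6: SPARE (3+7=10). 10 + next roll (2) = 12. Cumulative: 51
Frame 7: SPARE (2+8=10). 10 + next roll (7) = 17. Cumulative: 68
Frame 8: OPEN (7+0=7). Cumulative: 75
Frame 9: STRIKE. 10 + next two rolls (10+2) = 22. Cumulative: 97
Frame 10: STRIKE. Sum of all frame-10 rolls (10+2+2) = 14. Cumulative: 111

Answer: 111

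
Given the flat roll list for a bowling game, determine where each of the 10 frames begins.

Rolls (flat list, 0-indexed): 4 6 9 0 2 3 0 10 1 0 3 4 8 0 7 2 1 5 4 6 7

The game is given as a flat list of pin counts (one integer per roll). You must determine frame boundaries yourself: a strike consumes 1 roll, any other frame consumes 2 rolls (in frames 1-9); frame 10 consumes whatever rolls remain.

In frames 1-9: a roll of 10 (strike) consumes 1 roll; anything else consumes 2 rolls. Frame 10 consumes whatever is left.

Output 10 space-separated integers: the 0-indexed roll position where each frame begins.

Frame 1 starts at roll index 0: rolls=4,6 (sum=10), consumes 2 rolls
Frame 2 starts at roll index 2: rolls=9,0 (sum=9), consumes 2 rolls
Frame 3 starts at roll index 4: rolls=2,3 (sum=5), consumes 2 rolls
Frame 4 starts at roll index 6: rolls=0,10 (sum=10), consumes 2 rolls
Frame 5 starts at roll index 8: rolls=1,0 (sum=1), consumes 2 rolls
Frame 6 starts at roll index 10: rolls=3,4 (sum=7), consumes 2 rolls
Frame 7 starts at roll index 12: rolls=8,0 (sum=8), consumes 2 rolls
Frame 8 starts at roll index 14: rolls=7,2 (sum=9), consumes 2 rolls
Frame 9 starts at roll index 16: rolls=1,5 (sum=6), consumes 2 rolls
Frame 10 starts at roll index 18: 3 remaining rolls

Answer: 0 2 4 6 8 10 12 14 16 18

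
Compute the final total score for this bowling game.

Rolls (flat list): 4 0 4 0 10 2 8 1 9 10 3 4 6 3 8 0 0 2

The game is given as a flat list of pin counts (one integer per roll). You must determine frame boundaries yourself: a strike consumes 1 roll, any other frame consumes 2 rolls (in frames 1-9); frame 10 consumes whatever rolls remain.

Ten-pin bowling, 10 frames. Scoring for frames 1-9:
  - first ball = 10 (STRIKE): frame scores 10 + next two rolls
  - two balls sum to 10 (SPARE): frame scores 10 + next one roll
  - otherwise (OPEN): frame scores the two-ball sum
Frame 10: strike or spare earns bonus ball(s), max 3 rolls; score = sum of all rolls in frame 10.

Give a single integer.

Frame 1: OPEN (4+0=4). Cumulative: 4
Frame 2: OPEN (4+0=4). Cumulative: 8
Frame 3: STRIKE. 10 + next two rolls (2+8) = 20. Cumulative: 28
Frame 4: SPARE (2+8=10). 10 + next roll (1) = 11. Cumulative: 39
Frame 5: SPARE (1+9=10). 10 + next roll (10) = 20. Cumulative: 59
Frame 6: STRIKE. 10 + next two rolls (3+4) = 17. Cumulative: 76
Frame 7: OPEN (3+4=7). Cumulative: 83
Frame 8: OPEN (6+3=9). Cumulative: 92
Frame 9: OPEN (8+0=8). Cumulative: 100
Frame 10: OPEN. Sum of all frame-10 rolls (0+2) = 2. Cumulative: 102

Answer: 102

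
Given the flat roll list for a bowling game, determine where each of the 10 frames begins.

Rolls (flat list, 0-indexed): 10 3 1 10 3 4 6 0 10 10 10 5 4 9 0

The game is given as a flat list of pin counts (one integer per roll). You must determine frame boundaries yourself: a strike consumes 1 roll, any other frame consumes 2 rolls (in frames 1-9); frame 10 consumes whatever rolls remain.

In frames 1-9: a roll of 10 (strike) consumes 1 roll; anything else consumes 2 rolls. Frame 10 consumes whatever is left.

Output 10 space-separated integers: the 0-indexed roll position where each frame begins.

Answer: 0 1 3 4 6 8 9 10 11 13

Derivation:
Frame 1 starts at roll index 0: roll=10 (strike), consumes 1 roll
Frame 2 starts at roll index 1: rolls=3,1 (sum=4), consumes 2 rolls
Frame 3 starts at roll index 3: roll=10 (strike), consumes 1 roll
Frame 4 starts at roll index 4: rolls=3,4 (sum=7), consumes 2 rolls
Frame 5 starts at roll index 6: rolls=6,0 (sum=6), consumes 2 rolls
Frame 6 starts at roll index 8: roll=10 (strike), consumes 1 roll
Frame 7 starts at roll index 9: roll=10 (strike), consumes 1 roll
Frame 8 starts at roll index 10: roll=10 (strike), consumes 1 roll
Frame 9 starts at roll index 11: rolls=5,4 (sum=9), consumes 2 rolls
Frame 10 starts at roll index 13: 2 remaining rolls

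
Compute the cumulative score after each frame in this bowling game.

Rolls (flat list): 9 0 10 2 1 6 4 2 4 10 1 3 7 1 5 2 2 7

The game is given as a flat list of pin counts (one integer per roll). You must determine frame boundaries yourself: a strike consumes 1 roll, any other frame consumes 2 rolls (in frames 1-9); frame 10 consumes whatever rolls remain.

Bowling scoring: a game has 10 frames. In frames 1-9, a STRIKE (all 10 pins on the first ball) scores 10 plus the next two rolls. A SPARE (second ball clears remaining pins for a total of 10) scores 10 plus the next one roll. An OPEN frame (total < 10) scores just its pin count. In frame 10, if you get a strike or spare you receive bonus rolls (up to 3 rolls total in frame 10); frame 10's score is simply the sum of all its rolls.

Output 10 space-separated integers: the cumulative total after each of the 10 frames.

Frame 1: OPEN (9+0=9). Cumulative: 9
Frame 2: STRIKE. 10 + next two rolls (2+1) = 13. Cumulative: 22
Frame 3: OPEN (2+1=3). Cumulative: 25
Frame 4: SPARE (6+4=10). 10 + next roll (2) = 12. Cumulative: 37
Frame 5: OPEN (2+4=6). Cumulative: 43
Frame 6: STRIKE. 10 + next two rolls (1+3) = 14. Cumulative: 57
Frame 7: OPEN (1+3=4). Cumulative: 61
Frame 8: OPEN (7+1=8). Cumulative: 69
Frame 9: OPEN (5+2=7). Cumulative: 76
Frame 10: OPEN. Sum of all frame-10 rolls (2+7) = 9. Cumulative: 85

Answer: 9 22 25 37 43 57 61 69 76 85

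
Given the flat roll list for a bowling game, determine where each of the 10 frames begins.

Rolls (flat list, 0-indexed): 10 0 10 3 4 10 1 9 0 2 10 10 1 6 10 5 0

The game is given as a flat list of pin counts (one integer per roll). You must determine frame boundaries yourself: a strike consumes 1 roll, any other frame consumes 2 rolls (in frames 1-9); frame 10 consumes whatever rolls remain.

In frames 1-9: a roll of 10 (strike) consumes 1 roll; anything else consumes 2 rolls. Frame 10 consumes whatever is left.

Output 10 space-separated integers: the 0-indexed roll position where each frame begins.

Frame 1 starts at roll index 0: roll=10 (strike), consumes 1 roll
Frame 2 starts at roll index 1: rolls=0,10 (sum=10), consumes 2 rolls
Frame 3 starts at roll index 3: rolls=3,4 (sum=7), consumes 2 rolls
Frame 4 starts at roll index 5: roll=10 (strike), consumes 1 roll
Frame 5 starts at roll index 6: rolls=1,9 (sum=10), consumes 2 rolls
Frame 6 starts at roll index 8: rolls=0,2 (sum=2), consumes 2 rolls
Frame 7 starts at roll index 10: roll=10 (strike), consumes 1 roll
Frame 8 starts at roll index 11: roll=10 (strike), consumes 1 roll
Frame 9 starts at roll index 12: rolls=1,6 (sum=7), consumes 2 rolls
Frame 10 starts at roll index 14: 3 remaining rolls

Answer: 0 1 3 5 6 8 10 11 12 14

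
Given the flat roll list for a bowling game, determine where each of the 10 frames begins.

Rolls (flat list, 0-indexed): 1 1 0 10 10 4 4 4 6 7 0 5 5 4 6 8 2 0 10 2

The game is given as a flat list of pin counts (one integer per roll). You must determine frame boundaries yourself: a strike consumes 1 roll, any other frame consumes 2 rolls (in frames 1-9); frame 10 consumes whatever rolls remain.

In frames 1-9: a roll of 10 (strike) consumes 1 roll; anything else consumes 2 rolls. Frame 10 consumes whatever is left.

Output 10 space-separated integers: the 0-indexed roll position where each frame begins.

Frame 1 starts at roll index 0: rolls=1,1 (sum=2), consumes 2 rolls
Frame 2 starts at roll index 2: rolls=0,10 (sum=10), consumes 2 rolls
Frame 3 starts at roll index 4: roll=10 (strike), consumes 1 roll
Frame 4 starts at roll index 5: rolls=4,4 (sum=8), consumes 2 rolls
Frame 5 starts at roll index 7: rolls=4,6 (sum=10), consumes 2 rolls
Frame 6 starts at roll index 9: rolls=7,0 (sum=7), consumes 2 rolls
Frame 7 starts at roll index 11: rolls=5,5 (sum=10), consumes 2 rolls
Frame 8 starts at roll index 13: rolls=4,6 (sum=10), consumes 2 rolls
Frame 9 starts at roll index 15: rolls=8,2 (sum=10), consumes 2 rolls
Frame 10 starts at roll index 17: 3 remaining rolls

Answer: 0 2 4 5 7 9 11 13 15 17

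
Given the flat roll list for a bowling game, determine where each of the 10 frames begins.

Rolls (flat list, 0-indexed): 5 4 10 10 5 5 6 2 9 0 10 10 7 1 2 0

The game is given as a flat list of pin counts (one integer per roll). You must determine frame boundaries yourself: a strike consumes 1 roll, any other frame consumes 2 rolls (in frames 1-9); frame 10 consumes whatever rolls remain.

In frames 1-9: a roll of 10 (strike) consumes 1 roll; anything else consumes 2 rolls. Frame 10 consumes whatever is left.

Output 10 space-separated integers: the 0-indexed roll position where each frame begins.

Frame 1 starts at roll index 0: rolls=5,4 (sum=9), consumes 2 rolls
Frame 2 starts at roll index 2: roll=10 (strike), consumes 1 roll
Frame 3 starts at roll index 3: roll=10 (strike), consumes 1 roll
Frame 4 starts at roll index 4: rolls=5,5 (sum=10), consumes 2 rolls
Frame 5 starts at roll index 6: rolls=6,2 (sum=8), consumes 2 rolls
Frame 6 starts at roll index 8: rolls=9,0 (sum=9), consumes 2 rolls
Frame 7 starts at roll index 10: roll=10 (strike), consumes 1 roll
Frame 8 starts at roll index 11: roll=10 (strike), consumes 1 roll
Frame 9 starts at roll index 12: rolls=7,1 (sum=8), consumes 2 rolls
Frame 10 starts at roll index 14: 2 remaining rolls

Answer: 0 2 3 4 6 8 10 11 12 14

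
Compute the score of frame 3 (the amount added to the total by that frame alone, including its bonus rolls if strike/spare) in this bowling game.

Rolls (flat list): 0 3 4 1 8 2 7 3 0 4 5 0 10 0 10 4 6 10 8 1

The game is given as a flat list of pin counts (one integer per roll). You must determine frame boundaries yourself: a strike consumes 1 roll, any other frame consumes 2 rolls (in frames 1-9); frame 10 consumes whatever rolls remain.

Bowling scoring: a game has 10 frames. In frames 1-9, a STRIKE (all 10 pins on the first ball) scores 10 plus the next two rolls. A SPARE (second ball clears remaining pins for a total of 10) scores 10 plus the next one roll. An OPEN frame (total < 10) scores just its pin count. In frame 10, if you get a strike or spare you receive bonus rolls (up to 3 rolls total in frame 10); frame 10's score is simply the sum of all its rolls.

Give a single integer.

Answer: 17

Derivation:
Frame 1: OPEN (0+3=3). Cumulative: 3
Frame 2: OPEN (4+1=5). Cumulative: 8
Frame 3: SPARE (8+2=10). 10 + next roll (7) = 17. Cumulative: 25
Frame 4: SPARE (7+3=10). 10 + next roll (0) = 10. Cumulative: 35
Frame 5: OPEN (0+4=4). Cumulative: 39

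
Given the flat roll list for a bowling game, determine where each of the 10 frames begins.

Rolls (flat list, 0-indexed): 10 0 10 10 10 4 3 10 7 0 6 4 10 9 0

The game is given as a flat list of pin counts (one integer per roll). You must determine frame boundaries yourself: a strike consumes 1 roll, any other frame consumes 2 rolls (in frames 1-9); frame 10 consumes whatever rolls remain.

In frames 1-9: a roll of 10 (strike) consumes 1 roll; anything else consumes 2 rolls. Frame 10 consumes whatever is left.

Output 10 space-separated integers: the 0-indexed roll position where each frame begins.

Frame 1 starts at roll index 0: roll=10 (strike), consumes 1 roll
Frame 2 starts at roll index 1: rolls=0,10 (sum=10), consumes 2 rolls
Frame 3 starts at roll index 3: roll=10 (strike), consumes 1 roll
Frame 4 starts at roll index 4: roll=10 (strike), consumes 1 roll
Frame 5 starts at roll index 5: rolls=4,3 (sum=7), consumes 2 rolls
Frame 6 starts at roll index 7: roll=10 (strike), consumes 1 roll
Frame 7 starts at roll index 8: rolls=7,0 (sum=7), consumes 2 rolls
Frame 8 starts at roll index 10: rolls=6,4 (sum=10), consumes 2 rolls
Frame 9 starts at roll index 12: roll=10 (strike), consumes 1 roll
Frame 10 starts at roll index 13: 2 remaining rolls

Answer: 0 1 3 4 5 7 8 10 12 13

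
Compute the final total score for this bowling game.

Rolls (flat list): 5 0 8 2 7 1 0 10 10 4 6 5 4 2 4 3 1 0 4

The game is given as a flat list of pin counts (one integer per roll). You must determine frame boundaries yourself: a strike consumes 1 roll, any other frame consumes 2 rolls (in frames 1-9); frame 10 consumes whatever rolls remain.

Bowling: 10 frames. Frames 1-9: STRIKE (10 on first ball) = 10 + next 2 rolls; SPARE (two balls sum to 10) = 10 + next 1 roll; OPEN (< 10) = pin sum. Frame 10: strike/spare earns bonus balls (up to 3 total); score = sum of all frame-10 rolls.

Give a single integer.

Frame 1: OPEN (5+0=5). Cumulative: 5
Frame 2: SPARE (8+2=10). 10 + next roll (7) = 17. Cumulative: 22
Frame 3: OPEN (7+1=8). Cumulative: 30
Frame 4: SPARE (0+10=10). 10 + next roll (10) = 20. Cumulative: 50
Frame 5: STRIKE. 10 + next two rolls (4+6) = 20. Cumulative: 70
Frame 6: SPARE (4+6=10). 10 + next roll (5) = 15. Cumulative: 85
Frame 7: OPEN (5+4=9). Cumulative: 94
Frame 8: OPEN (2+4=6). Cumulative: 100
Frame 9: OPEN (3+1=4). Cumulative: 104
Frame 10: OPEN. Sum of all frame-10 rolls (0+4) = 4. Cumulative: 108

Answer: 108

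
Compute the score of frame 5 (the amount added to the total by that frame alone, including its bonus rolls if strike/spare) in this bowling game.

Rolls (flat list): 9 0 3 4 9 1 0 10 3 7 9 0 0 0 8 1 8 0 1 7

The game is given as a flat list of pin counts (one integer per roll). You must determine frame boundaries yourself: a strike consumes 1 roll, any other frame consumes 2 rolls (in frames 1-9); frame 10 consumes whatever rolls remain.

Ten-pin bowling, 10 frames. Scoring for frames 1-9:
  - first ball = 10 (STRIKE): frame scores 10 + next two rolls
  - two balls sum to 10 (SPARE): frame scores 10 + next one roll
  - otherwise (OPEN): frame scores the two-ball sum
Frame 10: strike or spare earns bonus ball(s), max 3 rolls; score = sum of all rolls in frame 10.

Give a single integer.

Answer: 19

Derivation:
Frame 1: OPEN (9+0=9). Cumulative: 9
Frame 2: OPEN (3+4=7). Cumulative: 16
Frame 3: SPARE (9+1=10). 10 + next roll (0) = 10. Cumulative: 26
Frame 4: SPARE (0+10=10). 10 + next roll (3) = 13. Cumulative: 39
Frame 5: SPARE (3+7=10). 10 + next roll (9) = 19. Cumulative: 58
Frame 6: OPEN (9+0=9). Cumulative: 67
Frame 7: OPEN (0+0=0). Cumulative: 67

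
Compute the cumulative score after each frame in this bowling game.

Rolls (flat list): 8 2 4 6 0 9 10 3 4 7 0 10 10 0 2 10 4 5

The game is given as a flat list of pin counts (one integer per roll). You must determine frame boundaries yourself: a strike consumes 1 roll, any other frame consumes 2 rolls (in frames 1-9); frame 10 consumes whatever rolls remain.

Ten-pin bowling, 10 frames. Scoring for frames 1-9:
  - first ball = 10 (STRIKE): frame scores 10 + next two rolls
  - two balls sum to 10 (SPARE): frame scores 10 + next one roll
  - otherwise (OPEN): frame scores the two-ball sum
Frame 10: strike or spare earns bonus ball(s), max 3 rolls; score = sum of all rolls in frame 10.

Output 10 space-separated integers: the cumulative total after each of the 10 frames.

Answer: 14 24 33 50 57 64 84 96 98 117

Derivation:
Frame 1: SPARE (8+2=10). 10 + next roll (4) = 14. Cumulative: 14
Frame 2: SPARE (4+6=10). 10 + next roll (0) = 10. Cumulative: 24
Frame 3: OPEN (0+9=9). Cumulative: 33
Frame 4: STRIKE. 10 + next two rolls (3+4) = 17. Cumulative: 50
Frame 5: OPEN (3+4=7). Cumulative: 57
Frame 6: OPEN (7+0=7). Cumulative: 64
Frame 7: STRIKE. 10 + next two rolls (10+0) = 20. Cumulative: 84
Frame 8: STRIKE. 10 + next two rolls (0+2) = 12. Cumulative: 96
Frame 9: OPEN (0+2=2). Cumulative: 98
Frame 10: STRIKE. Sum of all frame-10 rolls (10+4+5) = 19. Cumulative: 117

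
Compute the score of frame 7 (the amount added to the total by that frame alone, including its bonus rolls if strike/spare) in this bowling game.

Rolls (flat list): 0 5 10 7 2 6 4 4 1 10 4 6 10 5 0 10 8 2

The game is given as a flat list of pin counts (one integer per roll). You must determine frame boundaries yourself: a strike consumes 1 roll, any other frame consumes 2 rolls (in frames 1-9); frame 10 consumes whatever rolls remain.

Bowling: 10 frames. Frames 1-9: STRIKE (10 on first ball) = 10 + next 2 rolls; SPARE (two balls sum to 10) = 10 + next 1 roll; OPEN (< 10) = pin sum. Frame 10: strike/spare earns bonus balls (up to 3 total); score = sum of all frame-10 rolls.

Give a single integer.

Answer: 20

Derivation:
Frame 1: OPEN (0+5=5). Cumulative: 5
Frame 2: STRIKE. 10 + next two rolls (7+2) = 19. Cumulative: 24
Frame 3: OPEN (7+2=9). Cumulative: 33
Frame 4: SPARE (6+4=10). 10 + next roll (4) = 14. Cumulative: 47
Frame 5: OPEN (4+1=5). Cumulative: 52
Frame 6: STRIKE. 10 + next two rolls (4+6) = 20. Cumulative: 72
Frame 7: SPARE (4+6=10). 10 + next roll (10) = 20. Cumulative: 92
Frame 8: STRIKE. 10 + next two rolls (5+0) = 15. Cumulative: 107
Frame 9: OPEN (5+0=5). Cumulative: 112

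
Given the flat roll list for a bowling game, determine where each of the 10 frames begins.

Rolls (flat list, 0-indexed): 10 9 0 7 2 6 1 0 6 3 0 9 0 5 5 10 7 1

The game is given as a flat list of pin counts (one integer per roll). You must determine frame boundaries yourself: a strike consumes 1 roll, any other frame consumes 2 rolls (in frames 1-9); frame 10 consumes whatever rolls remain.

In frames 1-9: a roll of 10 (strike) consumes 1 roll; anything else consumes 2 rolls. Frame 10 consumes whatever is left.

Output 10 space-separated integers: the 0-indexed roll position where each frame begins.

Frame 1 starts at roll index 0: roll=10 (strike), consumes 1 roll
Frame 2 starts at roll index 1: rolls=9,0 (sum=9), consumes 2 rolls
Frame 3 starts at roll index 3: rolls=7,2 (sum=9), consumes 2 rolls
Frame 4 starts at roll index 5: rolls=6,1 (sum=7), consumes 2 rolls
Frame 5 starts at roll index 7: rolls=0,6 (sum=6), consumes 2 rolls
Frame 6 starts at roll index 9: rolls=3,0 (sum=3), consumes 2 rolls
Frame 7 starts at roll index 11: rolls=9,0 (sum=9), consumes 2 rolls
Frame 8 starts at roll index 13: rolls=5,5 (sum=10), consumes 2 rolls
Frame 9 starts at roll index 15: roll=10 (strike), consumes 1 roll
Frame 10 starts at roll index 16: 2 remaining rolls

Answer: 0 1 3 5 7 9 11 13 15 16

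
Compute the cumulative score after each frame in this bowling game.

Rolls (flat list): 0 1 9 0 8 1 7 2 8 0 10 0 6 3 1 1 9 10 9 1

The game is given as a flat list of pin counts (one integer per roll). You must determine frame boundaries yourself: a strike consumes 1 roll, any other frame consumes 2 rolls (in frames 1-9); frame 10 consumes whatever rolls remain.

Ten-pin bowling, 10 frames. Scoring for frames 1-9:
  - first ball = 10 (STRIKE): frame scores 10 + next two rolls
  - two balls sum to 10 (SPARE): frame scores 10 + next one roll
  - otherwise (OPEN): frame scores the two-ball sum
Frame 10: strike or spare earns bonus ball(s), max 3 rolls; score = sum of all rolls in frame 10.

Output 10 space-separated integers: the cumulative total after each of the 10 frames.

Frame 1: OPEN (0+1=1). Cumulative: 1
Frame 2: OPEN (9+0=9). Cumulative: 10
Frame 3: OPEN (8+1=9). Cumulative: 19
Frame 4: OPEN (7+2=9). Cumulative: 28
Frame 5: OPEN (8+0=8). Cumulative: 36
Frame 6: STRIKE. 10 + next two rolls (0+6) = 16. Cumulative: 52
Frame 7: OPEN (0+6=6). Cumulative: 58
Frame 8: OPEN (3+1=4). Cumulative: 62
Frame 9: SPARE (1+9=10). 10 + next roll (10) = 20. Cumulative: 82
Frame 10: STRIKE. Sum of all frame-10 rolls (10+9+1) = 20. Cumulative: 102

Answer: 1 10 19 28 36 52 58 62 82 102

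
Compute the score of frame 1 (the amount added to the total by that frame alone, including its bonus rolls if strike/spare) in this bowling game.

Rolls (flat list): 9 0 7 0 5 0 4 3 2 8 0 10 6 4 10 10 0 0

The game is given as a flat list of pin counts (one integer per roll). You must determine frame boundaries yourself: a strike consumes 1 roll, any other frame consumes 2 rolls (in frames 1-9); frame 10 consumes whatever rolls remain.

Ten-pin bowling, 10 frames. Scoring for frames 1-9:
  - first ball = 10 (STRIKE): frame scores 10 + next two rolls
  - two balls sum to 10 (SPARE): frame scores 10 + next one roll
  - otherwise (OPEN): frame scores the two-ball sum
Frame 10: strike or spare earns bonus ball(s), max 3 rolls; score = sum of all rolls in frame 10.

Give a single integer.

Frame 1: OPEN (9+0=9). Cumulative: 9
Frame 2: OPEN (7+0=7). Cumulative: 16
Frame 3: OPEN (5+0=5). Cumulative: 21

Answer: 9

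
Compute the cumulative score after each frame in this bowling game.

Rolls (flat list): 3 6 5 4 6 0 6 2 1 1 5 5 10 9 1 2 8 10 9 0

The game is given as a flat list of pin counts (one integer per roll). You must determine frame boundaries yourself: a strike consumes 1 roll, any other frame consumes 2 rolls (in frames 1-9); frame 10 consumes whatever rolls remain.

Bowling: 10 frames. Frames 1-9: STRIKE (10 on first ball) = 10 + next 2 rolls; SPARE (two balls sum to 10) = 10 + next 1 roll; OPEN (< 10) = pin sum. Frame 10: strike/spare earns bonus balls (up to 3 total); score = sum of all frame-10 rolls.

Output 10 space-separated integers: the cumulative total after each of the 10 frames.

Frame 1: OPEN (3+6=9). Cumulative: 9
Frame 2: OPEN (5+4=9). Cumulative: 18
Frame 3: OPEN (6+0=6). Cumulative: 24
Frame 4: OPEN (6+2=8). Cumulative: 32
Frame 5: OPEN (1+1=2). Cumulative: 34
Frame 6: SPARE (5+5=10). 10 + next roll (10) = 20. Cumulative: 54
Frame 7: STRIKE. 10 + next two rolls (9+1) = 20. Cumulative: 74
Frame 8: SPARE (9+1=10). 10 + next roll (2) = 12. Cumulative: 86
Frame 9: SPARE (2+8=10). 10 + next roll (10) = 20. Cumulative: 106
Frame 10: STRIKE. Sum of all frame-10 rolls (10+9+0) = 19. Cumulative: 125

Answer: 9 18 24 32 34 54 74 86 106 125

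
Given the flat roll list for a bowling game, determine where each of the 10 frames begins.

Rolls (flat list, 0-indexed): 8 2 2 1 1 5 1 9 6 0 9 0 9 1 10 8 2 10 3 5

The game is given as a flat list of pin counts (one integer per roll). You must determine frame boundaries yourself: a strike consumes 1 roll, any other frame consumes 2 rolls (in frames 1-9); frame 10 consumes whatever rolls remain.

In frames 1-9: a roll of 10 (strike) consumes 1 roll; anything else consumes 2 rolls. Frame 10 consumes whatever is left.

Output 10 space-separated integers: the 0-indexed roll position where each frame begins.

Answer: 0 2 4 6 8 10 12 14 15 17

Derivation:
Frame 1 starts at roll index 0: rolls=8,2 (sum=10), consumes 2 rolls
Frame 2 starts at roll index 2: rolls=2,1 (sum=3), consumes 2 rolls
Frame 3 starts at roll index 4: rolls=1,5 (sum=6), consumes 2 rolls
Frame 4 starts at roll index 6: rolls=1,9 (sum=10), consumes 2 rolls
Frame 5 starts at roll index 8: rolls=6,0 (sum=6), consumes 2 rolls
Frame 6 starts at roll index 10: rolls=9,0 (sum=9), consumes 2 rolls
Frame 7 starts at roll index 12: rolls=9,1 (sum=10), consumes 2 rolls
Frame 8 starts at roll index 14: roll=10 (strike), consumes 1 roll
Frame 9 starts at roll index 15: rolls=8,2 (sum=10), consumes 2 rolls
Frame 10 starts at roll index 17: 3 remaining rolls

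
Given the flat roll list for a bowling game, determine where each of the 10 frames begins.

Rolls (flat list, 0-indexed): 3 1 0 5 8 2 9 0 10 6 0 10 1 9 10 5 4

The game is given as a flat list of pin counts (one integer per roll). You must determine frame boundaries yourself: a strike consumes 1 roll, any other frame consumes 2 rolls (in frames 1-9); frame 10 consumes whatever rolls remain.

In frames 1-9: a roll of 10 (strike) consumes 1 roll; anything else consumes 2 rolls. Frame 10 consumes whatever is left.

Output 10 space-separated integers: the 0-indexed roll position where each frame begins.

Frame 1 starts at roll index 0: rolls=3,1 (sum=4), consumes 2 rolls
Frame 2 starts at roll index 2: rolls=0,5 (sum=5), consumes 2 rolls
Frame 3 starts at roll index 4: rolls=8,2 (sum=10), consumes 2 rolls
Frame 4 starts at roll index 6: rolls=9,0 (sum=9), consumes 2 rolls
Frame 5 starts at roll index 8: roll=10 (strike), consumes 1 roll
Frame 6 starts at roll index 9: rolls=6,0 (sum=6), consumes 2 rolls
Frame 7 starts at roll index 11: roll=10 (strike), consumes 1 roll
Frame 8 starts at roll index 12: rolls=1,9 (sum=10), consumes 2 rolls
Frame 9 starts at roll index 14: roll=10 (strike), consumes 1 roll
Frame 10 starts at roll index 15: 2 remaining rolls

Answer: 0 2 4 6 8 9 11 12 14 15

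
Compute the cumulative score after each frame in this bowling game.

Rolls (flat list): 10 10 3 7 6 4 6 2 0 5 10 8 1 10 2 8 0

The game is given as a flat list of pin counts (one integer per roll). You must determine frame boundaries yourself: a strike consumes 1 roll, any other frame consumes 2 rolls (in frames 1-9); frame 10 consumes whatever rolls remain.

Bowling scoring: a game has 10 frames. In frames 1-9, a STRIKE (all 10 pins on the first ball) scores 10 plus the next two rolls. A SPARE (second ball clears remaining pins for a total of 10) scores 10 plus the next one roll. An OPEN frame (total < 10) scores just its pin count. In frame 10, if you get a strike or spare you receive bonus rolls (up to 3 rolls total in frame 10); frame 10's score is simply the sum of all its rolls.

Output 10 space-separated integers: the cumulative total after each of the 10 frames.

Answer: 23 43 59 75 83 88 107 116 136 146

Derivation:
Frame 1: STRIKE. 10 + next two rolls (10+3) = 23. Cumulative: 23
Frame 2: STRIKE. 10 + next two rolls (3+7) = 20. Cumulative: 43
Frame 3: SPARE (3+7=10). 10 + next roll (6) = 16. Cumulative: 59
Frame 4: SPARE (6+4=10). 10 + next roll (6) = 16. Cumulative: 75
Frame 5: OPEN (6+2=8). Cumulative: 83
Frame 6: OPEN (0+5=5). Cumulative: 88
Frame 7: STRIKE. 10 + next two rolls (8+1) = 19. Cumulative: 107
Frame 8: OPEN (8+1=9). Cumulative: 116
Frame 9: STRIKE. 10 + next two rolls (2+8) = 20. Cumulative: 136
Frame 10: SPARE. Sum of all frame-10 rolls (2+8+0) = 10. Cumulative: 146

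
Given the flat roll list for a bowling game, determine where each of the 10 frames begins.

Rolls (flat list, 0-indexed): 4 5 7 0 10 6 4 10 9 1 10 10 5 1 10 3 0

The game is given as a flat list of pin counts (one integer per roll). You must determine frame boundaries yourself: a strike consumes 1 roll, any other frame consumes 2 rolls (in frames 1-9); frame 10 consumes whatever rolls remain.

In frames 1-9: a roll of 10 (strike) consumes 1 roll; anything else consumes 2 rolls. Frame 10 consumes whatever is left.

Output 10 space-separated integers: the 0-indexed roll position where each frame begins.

Answer: 0 2 4 5 7 8 10 11 12 14

Derivation:
Frame 1 starts at roll index 0: rolls=4,5 (sum=9), consumes 2 rolls
Frame 2 starts at roll index 2: rolls=7,0 (sum=7), consumes 2 rolls
Frame 3 starts at roll index 4: roll=10 (strike), consumes 1 roll
Frame 4 starts at roll index 5: rolls=6,4 (sum=10), consumes 2 rolls
Frame 5 starts at roll index 7: roll=10 (strike), consumes 1 roll
Frame 6 starts at roll index 8: rolls=9,1 (sum=10), consumes 2 rolls
Frame 7 starts at roll index 10: roll=10 (strike), consumes 1 roll
Frame 8 starts at roll index 11: roll=10 (strike), consumes 1 roll
Frame 9 starts at roll index 12: rolls=5,1 (sum=6), consumes 2 rolls
Frame 10 starts at roll index 14: 3 remaining rolls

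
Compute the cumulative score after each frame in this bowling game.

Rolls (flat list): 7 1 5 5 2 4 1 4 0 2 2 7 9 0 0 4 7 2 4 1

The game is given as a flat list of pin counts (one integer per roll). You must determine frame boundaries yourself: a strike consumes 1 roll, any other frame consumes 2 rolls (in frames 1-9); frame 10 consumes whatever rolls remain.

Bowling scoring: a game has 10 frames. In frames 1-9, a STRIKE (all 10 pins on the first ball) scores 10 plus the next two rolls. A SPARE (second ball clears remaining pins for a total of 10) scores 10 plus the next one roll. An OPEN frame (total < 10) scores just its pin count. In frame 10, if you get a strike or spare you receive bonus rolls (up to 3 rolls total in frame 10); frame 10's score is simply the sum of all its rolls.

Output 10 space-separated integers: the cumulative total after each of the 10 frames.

Frame 1: OPEN (7+1=8). Cumulative: 8
Frame 2: SPARE (5+5=10). 10 + next roll (2) = 12. Cumulative: 20
Frame 3: OPEN (2+4=6). Cumulative: 26
Frame 4: OPEN (1+4=5). Cumulative: 31
Frame 5: OPEN (0+2=2). Cumulative: 33
Frame 6: OPEN (2+7=9). Cumulative: 42
Frame 7: OPEN (9+0=9). Cumulative: 51
Frame 8: OPEN (0+4=4). Cumulative: 55
Frame 9: OPEN (7+2=9). Cumulative: 64
Frame 10: OPEN. Sum of all frame-10 rolls (4+1) = 5. Cumulative: 69

Answer: 8 20 26 31 33 42 51 55 64 69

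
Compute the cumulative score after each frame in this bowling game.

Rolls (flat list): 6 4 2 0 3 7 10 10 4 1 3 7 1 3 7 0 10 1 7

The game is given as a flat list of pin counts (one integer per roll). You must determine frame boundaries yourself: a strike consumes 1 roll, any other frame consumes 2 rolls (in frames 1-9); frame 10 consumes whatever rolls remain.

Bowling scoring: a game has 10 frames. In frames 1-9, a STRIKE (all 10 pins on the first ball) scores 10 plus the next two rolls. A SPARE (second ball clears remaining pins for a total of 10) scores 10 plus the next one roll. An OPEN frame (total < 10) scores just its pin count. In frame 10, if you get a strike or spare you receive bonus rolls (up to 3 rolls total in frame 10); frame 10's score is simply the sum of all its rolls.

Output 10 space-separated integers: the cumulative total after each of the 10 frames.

Frame 1: SPARE (6+4=10). 10 + next roll (2) = 12. Cumulative: 12
Frame 2: OPEN (2+0=2). Cumulative: 14
Frame 3: SPARE (3+7=10). 10 + next roll (10) = 20. Cumulative: 34
Frame 4: STRIKE. 10 + next two rolls (10+4) = 24. Cumulative: 58
Frame 5: STRIKE. 10 + next two rolls (4+1) = 15. Cumulative: 73
Frame 6: OPEN (4+1=5). Cumulative: 78
Frame 7: SPARE (3+7=10). 10 + next roll (1) = 11. Cumulative: 89
Frame 8: OPEN (1+3=4). Cumulative: 93
Frame 9: OPEN (7+0=7). Cumulative: 100
Frame 10: STRIKE. Sum of all frame-10 rolls (10+1+7) = 18. Cumulative: 118

Answer: 12 14 34 58 73 78 89 93 100 118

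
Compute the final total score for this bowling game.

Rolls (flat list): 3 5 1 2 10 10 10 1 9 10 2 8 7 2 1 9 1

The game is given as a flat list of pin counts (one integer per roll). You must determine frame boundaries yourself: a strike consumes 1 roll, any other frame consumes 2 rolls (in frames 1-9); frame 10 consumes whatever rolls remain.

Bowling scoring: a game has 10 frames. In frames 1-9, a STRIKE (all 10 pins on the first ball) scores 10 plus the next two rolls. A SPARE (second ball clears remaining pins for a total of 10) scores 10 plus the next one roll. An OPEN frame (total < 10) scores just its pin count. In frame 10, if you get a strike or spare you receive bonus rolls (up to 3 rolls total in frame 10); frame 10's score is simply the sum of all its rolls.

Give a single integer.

Frame 1: OPEN (3+5=8). Cumulative: 8
Frame 2: OPEN (1+2=3). Cumulative: 11
Frame 3: STRIKE. 10 + next two rolls (10+10) = 30. Cumulative: 41
Frame 4: STRIKE. 10 + next two rolls (10+1) = 21. Cumulative: 62
Frame 5: STRIKE. 10 + next two rolls (1+9) = 20. Cumulative: 82
Frame 6: SPARE (1+9=10). 10 + next roll (10) = 20. Cumulative: 102
Frame 7: STRIKE. 10 + next two rolls (2+8) = 20. Cumulative: 122
Frame 8: SPARE (2+8=10). 10 + next roll (7) = 17. Cumulative: 139
Frame 9: OPEN (7+2=9). Cumulative: 148
Frame 10: SPARE. Sum of all frame-10 rolls (1+9+1) = 11. Cumulative: 159

Answer: 159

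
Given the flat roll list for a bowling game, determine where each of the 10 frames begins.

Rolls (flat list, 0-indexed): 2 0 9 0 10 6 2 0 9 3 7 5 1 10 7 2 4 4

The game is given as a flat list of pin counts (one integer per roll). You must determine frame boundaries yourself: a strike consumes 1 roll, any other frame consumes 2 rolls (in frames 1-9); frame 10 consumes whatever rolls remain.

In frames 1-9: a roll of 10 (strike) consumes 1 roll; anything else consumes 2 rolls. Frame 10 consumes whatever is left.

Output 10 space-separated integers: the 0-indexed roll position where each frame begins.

Frame 1 starts at roll index 0: rolls=2,0 (sum=2), consumes 2 rolls
Frame 2 starts at roll index 2: rolls=9,0 (sum=9), consumes 2 rolls
Frame 3 starts at roll index 4: roll=10 (strike), consumes 1 roll
Frame 4 starts at roll index 5: rolls=6,2 (sum=8), consumes 2 rolls
Frame 5 starts at roll index 7: rolls=0,9 (sum=9), consumes 2 rolls
Frame 6 starts at roll index 9: rolls=3,7 (sum=10), consumes 2 rolls
Frame 7 starts at roll index 11: rolls=5,1 (sum=6), consumes 2 rolls
Frame 8 starts at roll index 13: roll=10 (strike), consumes 1 roll
Frame 9 starts at roll index 14: rolls=7,2 (sum=9), consumes 2 rolls
Frame 10 starts at roll index 16: 2 remaining rolls

Answer: 0 2 4 5 7 9 11 13 14 16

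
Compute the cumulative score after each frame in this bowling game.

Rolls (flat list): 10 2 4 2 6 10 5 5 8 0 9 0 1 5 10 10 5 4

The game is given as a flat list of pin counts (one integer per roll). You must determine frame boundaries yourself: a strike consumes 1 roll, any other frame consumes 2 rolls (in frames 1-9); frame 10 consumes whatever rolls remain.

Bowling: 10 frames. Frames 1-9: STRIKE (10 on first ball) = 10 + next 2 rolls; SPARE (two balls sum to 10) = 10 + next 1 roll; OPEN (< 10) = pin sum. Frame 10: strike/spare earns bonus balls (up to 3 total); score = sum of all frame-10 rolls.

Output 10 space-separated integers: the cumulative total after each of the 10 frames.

Answer: 16 22 30 50 68 76 85 91 116 135

Derivation:
Frame 1: STRIKE. 10 + next two rolls (2+4) = 16. Cumulative: 16
Frame 2: OPEN (2+4=6). Cumulative: 22
Frame 3: OPEN (2+6=8). Cumulative: 30
Frame 4: STRIKE. 10 + next two rolls (5+5) = 20. Cumulative: 50
Frame 5: SPARE (5+5=10). 10 + next roll (8) = 18. Cumulative: 68
Frame 6: OPEN (8+0=8). Cumulative: 76
Frame 7: OPEN (9+0=9). Cumulative: 85
Frame 8: OPEN (1+5=6). Cumulative: 91
Frame 9: STRIKE. 10 + next two rolls (10+5) = 25. Cumulative: 116
Frame 10: STRIKE. Sum of all frame-10 rolls (10+5+4) = 19. Cumulative: 135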